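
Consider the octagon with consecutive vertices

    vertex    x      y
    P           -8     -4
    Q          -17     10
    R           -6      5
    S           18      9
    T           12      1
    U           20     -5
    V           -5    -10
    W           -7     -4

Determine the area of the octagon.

383

Apply Gauss's area formula: 2A = Σ (x_i·y_{i+1} − x_{i+1}·y_i), indices taken mod 8.
Cross-terms: -148, -25, -144, -90, -80, -225, -50, -4  ⇒  Σ = -766
Area = |Σ|/2 = 383.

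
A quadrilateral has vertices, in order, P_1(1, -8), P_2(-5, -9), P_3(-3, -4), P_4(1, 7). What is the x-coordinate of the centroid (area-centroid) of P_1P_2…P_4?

-32/33

Apply the shoelace formula. First the cross-terms c_i = x_i·y_{i+1} − x_{i+1}·y_i:
  -49, -7, -17, -15  ⇒  2A = -88, A = -44.
Then Σ (x_i + x_{i+1})·c_i = 256, so x̄ = 256 / (6·(-44)) = -32/33.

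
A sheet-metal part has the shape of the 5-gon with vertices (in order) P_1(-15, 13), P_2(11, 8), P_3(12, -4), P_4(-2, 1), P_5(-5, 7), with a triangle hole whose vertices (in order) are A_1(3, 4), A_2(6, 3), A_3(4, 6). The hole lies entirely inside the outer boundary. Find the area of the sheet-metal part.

Outer boundary:
Apply the shoelace formula: 2A = Σ (x_i·y_{i+1} − x_{i+1}·y_i), indices taken mod 5.
Σ = (-263) + (-140) + (4) + (-9) + (40) = -368
Area = |Σ|/2 = 184.
Hole:
Apply the shoelace formula: 2A = Σ (x_i·y_{i+1} − x_{i+1}·y_i), indices taken mod 3.
A_1→A_2: (3)(3) − (6)(4) = -15
A_2→A_3: (6)(6) − (4)(3) = 24
A_3→A_1: (4)(4) − (3)(6) = -2
Σ = 7
Area = |Σ|/2 = 3.5.
Net area = 184 − 3.5 = 180.5.

180.5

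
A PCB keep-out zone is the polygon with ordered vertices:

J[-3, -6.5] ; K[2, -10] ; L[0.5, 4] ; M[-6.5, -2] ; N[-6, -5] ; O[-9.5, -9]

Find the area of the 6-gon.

71.375

Apply Gauss's area formula: 2A = Σ (x_i·y_{i+1} − x_{i+1}·y_i), indices taken mod 6.
Cross-terms: 43, 13, 25, 20.5, 6.5, 34.75  ⇒  Σ = 142.75
Area = |Σ|/2 = 71.375.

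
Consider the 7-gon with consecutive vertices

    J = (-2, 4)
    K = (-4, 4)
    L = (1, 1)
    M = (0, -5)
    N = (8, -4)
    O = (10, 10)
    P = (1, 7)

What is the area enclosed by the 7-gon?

116.5

Σ = (8) + (-8) + (-5) + (40) + (120) + (60) + (18) = 233
Area = |Σ|/2 = 116.5.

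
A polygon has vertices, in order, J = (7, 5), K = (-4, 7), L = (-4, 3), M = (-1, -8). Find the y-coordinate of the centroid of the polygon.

Apply the surveyor's formula. First the cross-terms c_i = x_i·y_{i+1} − x_{i+1}·y_i:
  69, 16, 35, 51  ⇒  2A = 171, A = 85.5.
Then Σ (y_i + y_{i+1})·c_i = 660, so ȳ = 660 / (6·85.5) = 220/171.

220/171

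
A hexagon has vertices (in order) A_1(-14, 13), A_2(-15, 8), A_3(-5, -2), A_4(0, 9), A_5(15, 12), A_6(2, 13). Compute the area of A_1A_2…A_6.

Apply the shoelace (surveyor's) formula: 2A = Σ (x_i·y_{i+1} − x_{i+1}·y_i), indices taken mod 6.
A_1→A_2: (-14)(8) − (-15)(13) = 83
A_2→A_3: (-15)(-2) − (-5)(8) = 70
A_3→A_4: (-5)(9) − (0)(-2) = -45
A_4→A_5: (0)(12) − (15)(9) = -135
A_5→A_6: (15)(13) − (2)(12) = 171
A_6→A_1: (2)(13) − (-14)(13) = 208
Σ = 352
Area = |Σ|/2 = 176.

176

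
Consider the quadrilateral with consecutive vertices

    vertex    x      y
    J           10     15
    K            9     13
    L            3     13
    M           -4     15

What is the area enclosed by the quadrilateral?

20

Apply the shoelace (surveyor's) formula: 2A = Σ (x_i·y_{i+1} − x_{i+1}·y_i), indices taken mod 4.
J→K: (10)(13) − (9)(15) = -5
K→L: (9)(13) − (3)(13) = 78
L→M: (3)(15) − (-4)(13) = 97
M→J: (-4)(15) − (10)(15) = -210
Σ = -40
Area = |Σ|/2 = 20.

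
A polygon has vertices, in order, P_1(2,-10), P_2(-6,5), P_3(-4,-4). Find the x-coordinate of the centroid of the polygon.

Apply the shoelace (surveyor's) formula. First the cross-terms c_i = x_i·y_{i+1} − x_{i+1}·y_i:
  -50, 44, 48  ⇒  2A = 42, A = 21.
Then Σ (x_i + x_{i+1})·c_i = -336, so x̄ = -336 / (6·21) = -8/3.

-8/3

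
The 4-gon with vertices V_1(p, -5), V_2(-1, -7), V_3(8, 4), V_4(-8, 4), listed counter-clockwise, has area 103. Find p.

The doubled signed area Σ (x_i y_{i+1} − x_{i+1} y_i) is linear in p.
With p=0 it equals 151; the coefficient of p is -11 (from the two edges through V_1).
So -11·p + 151 = 2·103 = 206 ⇒ p = -5.

-5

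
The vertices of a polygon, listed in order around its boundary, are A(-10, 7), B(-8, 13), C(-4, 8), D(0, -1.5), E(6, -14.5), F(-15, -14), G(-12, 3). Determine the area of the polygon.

Apply Gauss's area formula: 2A = Σ (x_i·y_{i+1} − x_{i+1}·y_i), indices taken mod 7.
Cross-terms: -74, -12, 6, 9, -301.5, -213, -54  ⇒  Σ = -639.5
Area = |Σ|/2 = 319.75.

319.75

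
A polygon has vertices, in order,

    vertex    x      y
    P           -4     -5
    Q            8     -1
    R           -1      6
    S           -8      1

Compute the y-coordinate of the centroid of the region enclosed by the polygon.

62/273

Apply the surveyor's formula. First the cross-terms c_i = x_i·y_{i+1} − x_{i+1}·y_i:
  44, 47, 47, 44  ⇒  2A = 182, A = 91.
Then Σ (y_i + y_{i+1})·c_i = 124, so ȳ = 124 / (6·91) = 62/273.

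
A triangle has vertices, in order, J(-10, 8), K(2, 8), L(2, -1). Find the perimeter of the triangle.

36

|JK| = √((12)² + (0)²) = √144 = 12
|KL| = √((0)² + (-9)²) = √81 = 9
|LJ| = √((-12)² + (9)²) = √225 = 15
Perimeter = 12 + 9 + 15 = 36.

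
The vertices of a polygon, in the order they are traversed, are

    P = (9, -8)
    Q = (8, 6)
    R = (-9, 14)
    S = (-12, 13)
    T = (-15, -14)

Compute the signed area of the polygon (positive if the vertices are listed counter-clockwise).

Apply the shoelace formula: 2A = Σ (x_i·y_{i+1} − x_{i+1}·y_i), indices taken mod 5.
Σ = (118) + (166) + (51) + (363) + (246) = 944
Signed area = Σ/2 = 472 (positive ⇒ counter-clockwise traversal).

472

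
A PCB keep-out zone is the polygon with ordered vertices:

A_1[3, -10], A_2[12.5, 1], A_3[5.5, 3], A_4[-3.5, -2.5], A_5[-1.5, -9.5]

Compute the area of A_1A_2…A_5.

114.875

Apply the shoelace formula: 2A = Σ (x_i·y_{i+1} − x_{i+1}·y_i), indices taken mod 5.
Cross-terms: 128, 32, -3.25, 29.5, 43.5  ⇒  Σ = 229.75
Area = |Σ|/2 = 114.875.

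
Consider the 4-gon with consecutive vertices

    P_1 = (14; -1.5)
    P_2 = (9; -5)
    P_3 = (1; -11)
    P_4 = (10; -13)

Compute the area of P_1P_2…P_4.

56.75

Σ = (-56.5) + (-94) + (97) + (167) = 113.5
Area = |Σ|/2 = 56.75.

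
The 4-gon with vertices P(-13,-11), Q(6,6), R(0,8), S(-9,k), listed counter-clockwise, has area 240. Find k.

21

The doubled signed area Σ (x_i y_{i+1} − x_{i+1} y_i) is linear in k.
With k=0 it equals 207; the coefficient of k is 13 (from the two edges through S).
So 13·k + 207 = 2·240 = 480 ⇒ k = 21.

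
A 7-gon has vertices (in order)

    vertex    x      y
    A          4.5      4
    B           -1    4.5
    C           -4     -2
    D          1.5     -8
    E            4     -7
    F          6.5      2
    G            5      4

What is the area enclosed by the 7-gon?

86.125

Σ = (24.25) + (20) + (35) + (21.5) + (53.5) + (16) + (2) = 172.25
Area = |Σ|/2 = 86.125.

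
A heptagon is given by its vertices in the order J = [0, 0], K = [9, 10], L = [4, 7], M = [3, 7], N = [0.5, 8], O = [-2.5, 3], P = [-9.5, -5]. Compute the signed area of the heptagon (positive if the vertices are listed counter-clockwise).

Σ = (0) + (23) + (7) + (20.5) + (21.5) + (41) + (0) = 113
Signed area = Σ/2 = 56.5 (positive ⇒ counter-clockwise traversal).

56.5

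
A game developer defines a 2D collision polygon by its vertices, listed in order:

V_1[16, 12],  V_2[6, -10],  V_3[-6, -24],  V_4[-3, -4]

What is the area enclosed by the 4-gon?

228

Apply the surveyor's formula: 2A = Σ (x_i·y_{i+1} − x_{i+1}·y_i), indices taken mod 4.
Cross-terms: -232, -204, -48, 28  ⇒  Σ = -456
Area = |Σ|/2 = 228.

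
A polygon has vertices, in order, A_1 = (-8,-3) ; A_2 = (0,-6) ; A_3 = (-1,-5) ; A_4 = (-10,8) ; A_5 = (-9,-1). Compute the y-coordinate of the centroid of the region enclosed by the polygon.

Apply Gauss's area formula. First the cross-terms c_i = x_i·y_{i+1} − x_{i+1}·y_i:
  48, -6, -58, 82, 19  ⇒  2A = 85, A = 42.5.
Then Σ (y_i + y_{i+1})·c_i = -42, so ȳ = -42 / (6·42.5) = -14/85.

-14/85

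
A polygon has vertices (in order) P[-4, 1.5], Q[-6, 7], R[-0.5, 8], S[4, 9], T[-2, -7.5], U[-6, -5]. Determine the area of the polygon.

88

Σ = (-19) + (-44.5) + (-36.5) + (-12) + (-35) + (-29) = -176
Area = |Σ|/2 = 88.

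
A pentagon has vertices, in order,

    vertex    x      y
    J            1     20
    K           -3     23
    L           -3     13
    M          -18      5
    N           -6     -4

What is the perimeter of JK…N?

|JK| = √((-4)² + (3)²) = √25 = 5
|KL| = √((0)² + (-10)²) = √100 = 10
|LM| = √((-15)² + (-8)²) = √289 = 17
|MN| = √((12)² + (-9)²) = √225 = 15
|NJ| = √((7)² + (24)²) = √625 = 25
Perimeter = 5 + 10 + 17 + 15 + 25 = 72.

72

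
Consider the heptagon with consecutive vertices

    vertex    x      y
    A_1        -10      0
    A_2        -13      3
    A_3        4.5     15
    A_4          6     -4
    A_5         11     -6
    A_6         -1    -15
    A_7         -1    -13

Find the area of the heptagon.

320.75

Σ = (-30) + (-208.5) + (-108) + (8) + (-171) + (-2) + (-130) = -641.5
Area = |Σ|/2 = 320.75.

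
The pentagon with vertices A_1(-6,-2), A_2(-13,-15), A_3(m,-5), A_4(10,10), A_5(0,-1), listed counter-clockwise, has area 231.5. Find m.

The doubled signed area Σ (x_i y_{i+1} − x_{i+1} y_i) is linear in m.
With m=0 it equals 163; the coefficient of m is 25 (from the two edges through A_3).
So 25·m + 163 = 2·231.5 = 463 ⇒ m = 12.

12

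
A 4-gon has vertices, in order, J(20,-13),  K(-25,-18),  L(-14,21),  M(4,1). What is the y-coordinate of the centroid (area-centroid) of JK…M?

Apply the shoelace formula. First the cross-terms c_i = x_i·y_{i+1} − x_{i+1}·y_i:
  -685, -777, -98, -72  ⇒  2A = -1632, A = -816.
Then Σ (y_i + y_{i+1})·c_i = 17612, so ȳ = 17612 / (6·(-816)) = -259/72.

-259/72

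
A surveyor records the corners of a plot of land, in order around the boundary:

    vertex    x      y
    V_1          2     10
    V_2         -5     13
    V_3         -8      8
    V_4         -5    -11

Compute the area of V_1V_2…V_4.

Apply the shoelace (surveyor's) formula: 2A = Σ (x_i·y_{i+1} − x_{i+1}·y_i), indices taken mod 4.
V_1→V_2: (2)(13) − (-5)(10) = 76
V_2→V_3: (-5)(8) − (-8)(13) = 64
V_3→V_4: (-8)(-11) − (-5)(8) = 128
V_4→V_1: (-5)(10) − (2)(-11) = -28
Σ = 240
Area = |Σ|/2 = 120.

120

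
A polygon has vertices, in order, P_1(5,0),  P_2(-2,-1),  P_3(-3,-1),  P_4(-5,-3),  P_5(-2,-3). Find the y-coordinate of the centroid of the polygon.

Apply Gauss's area formula. First the cross-terms c_i = x_i·y_{i+1} − x_{i+1}·y_i:
  -5, -1, 4, 9, 15  ⇒  2A = 22, A = 11.
Then Σ (y_i + y_{i+1})·c_i = -108, so ȳ = -108 / (6·11) = -18/11.

-18/11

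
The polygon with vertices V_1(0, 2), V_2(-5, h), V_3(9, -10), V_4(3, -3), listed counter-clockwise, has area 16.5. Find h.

4

Write out the shoelace sum; only the two edges meeting at V_2 involve h:
2·Area = [(0·h − (-5)·2) + ((-5)·(-10) − 9·h)] + 9
       = -9·h + 69 = 33
⇒ h = 4.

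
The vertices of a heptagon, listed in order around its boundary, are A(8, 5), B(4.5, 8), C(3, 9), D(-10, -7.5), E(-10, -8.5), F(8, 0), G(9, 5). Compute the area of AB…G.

124.25

Apply the surveyor's formula: 2A = Σ (x_i·y_{i+1} − x_{i+1}·y_i), indices taken mod 7.
Σ = (41.5) + (16.5) + (67.5) + (10) + (68) + (40) + (5) = 248.5
Area = |Σ|/2 = 124.25.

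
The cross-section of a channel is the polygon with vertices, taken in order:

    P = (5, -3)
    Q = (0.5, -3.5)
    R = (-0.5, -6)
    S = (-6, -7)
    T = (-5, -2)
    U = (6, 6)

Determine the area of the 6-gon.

Σ = (-16) + (-4.75) + (-32.5) + (-23) + (-18) + (-48) = -142.25
Area = |Σ|/2 = 71.125.

71.125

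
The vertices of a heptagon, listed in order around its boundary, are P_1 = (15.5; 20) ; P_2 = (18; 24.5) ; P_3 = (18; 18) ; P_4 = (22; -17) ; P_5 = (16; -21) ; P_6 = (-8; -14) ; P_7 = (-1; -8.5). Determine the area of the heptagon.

Apply the surveyor's formula: 2A = Σ (x_i·y_{i+1} − x_{i+1}·y_i), indices taken mod 7.
Cross-terms: 19.75, -117, -702, -190, -392, 54, 111.75  ⇒  Σ = -1215.5
Area = |Σ|/2 = 607.75.

607.75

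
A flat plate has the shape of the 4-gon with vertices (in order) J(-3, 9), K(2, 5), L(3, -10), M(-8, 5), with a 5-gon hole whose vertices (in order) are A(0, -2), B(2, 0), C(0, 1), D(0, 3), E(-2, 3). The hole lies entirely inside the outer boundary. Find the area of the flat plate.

Outer boundary:
Apply the surveyor's formula: 2A = Σ (x_i·y_{i+1} − x_{i+1}·y_i), indices taken mod 4.
Cross-terms: -33, -35, -65, -57  ⇒  Σ = -190
Area = |Σ|/2 = 95.
Hole:
Σ = (4) + (2) + (0) + (6) + (4) = 16
Area = |Σ|/2 = 8.
Net area = 95 − 8 = 87.

87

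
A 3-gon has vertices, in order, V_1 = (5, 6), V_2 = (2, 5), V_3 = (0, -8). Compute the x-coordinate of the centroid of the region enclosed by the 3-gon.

Apply the shoelace formula. First the cross-terms c_i = x_i·y_{i+1} − x_{i+1}·y_i:
  13, -16, 40  ⇒  2A = 37, A = 18.5.
Then Σ (x_i + x_{i+1})·c_i = 259, so x̄ = 259 / (6·18.5) = 7/3.

7/3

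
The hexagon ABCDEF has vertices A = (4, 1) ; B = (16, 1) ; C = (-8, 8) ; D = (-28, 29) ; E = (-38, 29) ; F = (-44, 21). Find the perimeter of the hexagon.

138

|AB| = √((12)² + (0)²) = √144 = 12
|BC| = √((-24)² + (7)²) = √625 = 25
|CD| = √((-20)² + (21)²) = √841 = 29
|DE| = √((-10)² + (0)²) = √100 = 10
|EF| = √((-6)² + (-8)²) = √100 = 10
|FA| = √((48)² + (-20)²) = √2704 = 52
Perimeter = 12 + 25 + 29 + 10 + 10 + 52 = 138.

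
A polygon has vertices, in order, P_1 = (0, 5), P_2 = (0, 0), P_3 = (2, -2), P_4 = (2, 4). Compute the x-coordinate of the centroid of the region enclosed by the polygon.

Apply the surveyor's formula. First the cross-terms c_i = x_i·y_{i+1} − x_{i+1}·y_i:
  0, 0, 12, 10  ⇒  2A = 22, A = 11.
Then Σ (x_i + x_{i+1})·c_i = 68, so x̄ = 68 / (6·11) = 34/33.

34/33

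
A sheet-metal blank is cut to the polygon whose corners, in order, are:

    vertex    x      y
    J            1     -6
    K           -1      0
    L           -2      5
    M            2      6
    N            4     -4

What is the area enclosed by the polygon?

42.5

Σ = (-6) + (-5) + (-22) + (-32) + (-20) = -85
Area = |Σ|/2 = 42.5.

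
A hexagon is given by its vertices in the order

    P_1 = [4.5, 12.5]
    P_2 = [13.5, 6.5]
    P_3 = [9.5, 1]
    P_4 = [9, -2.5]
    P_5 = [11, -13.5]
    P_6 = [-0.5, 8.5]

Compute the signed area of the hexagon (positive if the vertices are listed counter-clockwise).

Apply the shoelace formula: 2A = Σ (x_i·y_{i+1} − x_{i+1}·y_i), indices taken mod 6.
Σ = (-139.5) + (-48.25) + (-32.75) + (-94) + (86.75) + (-44.5) = -272.25
Signed area = Σ/2 = -136.125 (negative ⇒ clockwise traversal).

-136.125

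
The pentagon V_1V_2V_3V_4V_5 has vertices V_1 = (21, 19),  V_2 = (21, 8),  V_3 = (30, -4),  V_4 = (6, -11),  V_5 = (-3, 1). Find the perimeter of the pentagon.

96

|V_1V_2| = √((0)² + (-11)²) = √121 = 11
|V_2V_3| = √((9)² + (-12)²) = √225 = 15
|V_3V_4| = √((-24)² + (-7)²) = √625 = 25
|V_4V_5| = √((-9)² + (12)²) = √225 = 15
|V_5V_1| = √((24)² + (18)²) = √900 = 30
Perimeter = 11 + 15 + 25 + 15 + 30 = 96.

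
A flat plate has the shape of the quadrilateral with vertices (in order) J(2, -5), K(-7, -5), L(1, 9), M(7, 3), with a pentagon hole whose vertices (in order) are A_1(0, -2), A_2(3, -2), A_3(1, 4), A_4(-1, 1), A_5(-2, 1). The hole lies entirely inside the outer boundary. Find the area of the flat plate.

Outer boundary:
Cross-terms: -45, -58, -60, -41  ⇒  Σ = -204
Area = |Σ|/2 = 102.
Hole:
Apply the surveyor's formula: 2A = Σ (x_i·y_{i+1} − x_{i+1}·y_i), indices taken mod 5.
A_1→A_2: (0)(-2) − (3)(-2) = 6
A_2→A_3: (3)(4) − (1)(-2) = 14
A_3→A_4: (1)(1) − (-1)(4) = 5
A_4→A_5: (-1)(1) − (-2)(1) = 1
A_5→A_1: (-2)(-2) − (0)(1) = 4
Σ = 30
Area = |Σ|/2 = 15.
Net area = 102 − 15 = 87.

87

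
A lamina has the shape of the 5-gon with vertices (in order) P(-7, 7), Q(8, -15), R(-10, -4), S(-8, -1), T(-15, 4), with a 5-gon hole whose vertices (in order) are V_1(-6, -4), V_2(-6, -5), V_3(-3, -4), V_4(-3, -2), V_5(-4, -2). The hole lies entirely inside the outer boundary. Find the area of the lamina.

134

Outer boundary:
Apply the surveyor's formula: 2A = Σ (x_i·y_{i+1} − x_{i+1}·y_i), indices taken mod 5.
P→Q: (-7)(-15) − (8)(7) = 49
Q→R: (8)(-4) − (-10)(-15) = -182
R→S: (-10)(-1) − (-8)(-4) = -22
S→T: (-8)(4) − (-15)(-1) = -47
T→P: (-15)(7) − (-7)(4) = -77
Σ = -279
Area = |Σ|/2 = 139.5.
Hole:
V_1→V_2: (-6)(-5) − (-6)(-4) = 6
V_2→V_3: (-6)(-4) − (-3)(-5) = 9
V_3→V_4: (-3)(-2) − (-3)(-4) = -6
V_4→V_5: (-3)(-2) − (-4)(-2) = -2
V_5→V_1: (-4)(-4) − (-6)(-2) = 4
Σ = 11
Area = |Σ|/2 = 5.5.
Net area = 139.5 − 5.5 = 134.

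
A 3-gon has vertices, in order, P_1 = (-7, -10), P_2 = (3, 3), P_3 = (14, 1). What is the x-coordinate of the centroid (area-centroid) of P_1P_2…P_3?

10/3

Apply the shoelace (surveyor's) formula. First the cross-terms c_i = x_i·y_{i+1} − x_{i+1}·y_i:
  9, -39, -133  ⇒  2A = -163, A = -81.5.
Then Σ (x_i + x_{i+1})·c_i = -1630, so x̄ = -1630 / (6·(-81.5)) = 10/3.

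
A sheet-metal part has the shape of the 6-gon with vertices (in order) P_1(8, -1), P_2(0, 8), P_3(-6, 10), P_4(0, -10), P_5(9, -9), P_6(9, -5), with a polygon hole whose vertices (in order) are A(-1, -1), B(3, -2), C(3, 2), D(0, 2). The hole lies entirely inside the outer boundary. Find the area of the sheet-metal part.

152

Outer boundary:
P_1→P_2: (8)(8) − (0)(-1) = 64
P_2→P_3: (0)(10) − (-6)(8) = 48
P_3→P_4: (-6)(-10) − (0)(10) = 60
P_4→P_5: (0)(-9) − (9)(-10) = 90
P_5→P_6: (9)(-5) − (9)(-9) = 36
P_6→P_1: (9)(-1) − (8)(-5) = 31
Σ = 329
Area = |Σ|/2 = 164.5.
Hole:
Apply the surveyor's formula: 2A = Σ (x_i·y_{i+1} − x_{i+1}·y_i), indices taken mod 4.
Σ = (5) + (12) + (6) + (2) = 25
Area = |Σ|/2 = 12.5.
Net area = 164.5 − 12.5 = 152.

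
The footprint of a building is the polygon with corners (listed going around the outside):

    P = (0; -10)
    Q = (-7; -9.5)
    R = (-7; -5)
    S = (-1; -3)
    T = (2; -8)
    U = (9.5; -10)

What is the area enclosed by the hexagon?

55.25

Apply the shoelace (surveyor's) formula: 2A = Σ (x_i·y_{i+1} − x_{i+1}·y_i), indices taken mod 6.
P→Q: (0)(-9.5) − (-7)(-10) = -70
Q→R: (-7)(-5) − (-7)(-9.5) = -31.5
R→S: (-7)(-3) − (-1)(-5) = 16
S→T: (-1)(-8) − (2)(-3) = 14
T→U: (2)(-10) − (9.5)(-8) = 56
U→P: (9.5)(-10) − (0)(-10) = -95
Σ = -110.5
Area = |Σ|/2 = 55.25.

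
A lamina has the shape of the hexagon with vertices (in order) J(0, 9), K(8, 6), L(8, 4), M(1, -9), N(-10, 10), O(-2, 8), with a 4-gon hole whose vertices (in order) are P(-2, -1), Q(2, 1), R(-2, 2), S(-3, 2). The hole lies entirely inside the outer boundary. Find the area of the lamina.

153.5

Outer boundary:
Apply the shoelace (surveyor's) formula: 2A = Σ (x_i·y_{i+1} − x_{i+1}·y_i), indices taken mod 6.
Cross-terms: -72, -16, -76, -80, -60, -18  ⇒  Σ = -322
Area = |Σ|/2 = 161.
Hole:
Apply the shoelace (surveyor's) formula: 2A = Σ (x_i·y_{i+1} − x_{i+1}·y_i), indices taken mod 4.
Cross-terms: 0, 6, 2, 7  ⇒  Σ = 15
Area = |Σ|/2 = 7.5.
Net area = 161 − 7.5 = 153.5.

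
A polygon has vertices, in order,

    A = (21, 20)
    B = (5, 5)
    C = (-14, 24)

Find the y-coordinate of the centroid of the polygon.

Apply Gauss's area formula. First the cross-terms c_i = x_i·y_{i+1} − x_{i+1}·y_i:
  5, 190, -784  ⇒  2A = -589, A = -294.5.
Then Σ (y_i + y_{i+1})·c_i = -28861, so ȳ = -28861 / (6·(-294.5)) = 49/3.

49/3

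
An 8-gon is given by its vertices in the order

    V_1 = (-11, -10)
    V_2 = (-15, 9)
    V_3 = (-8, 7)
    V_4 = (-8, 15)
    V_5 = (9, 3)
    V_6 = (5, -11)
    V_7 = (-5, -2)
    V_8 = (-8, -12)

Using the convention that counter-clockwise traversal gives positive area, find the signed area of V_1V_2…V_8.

Apply the shoelace (surveyor's) formula: 2A = Σ (x_i·y_{i+1} − x_{i+1}·y_i), indices taken mod 8.
V_1→V_2: (-11)(9) − (-15)(-10) = -249
V_2→V_3: (-15)(7) − (-8)(9) = -33
V_3→V_4: (-8)(15) − (-8)(7) = -64
V_4→V_5: (-8)(3) − (9)(15) = -159
V_5→V_6: (9)(-11) − (5)(3) = -114
V_6→V_7: (5)(-2) − (-5)(-11) = -65
V_7→V_8: (-5)(-12) − (-8)(-2) = 44
V_8→V_1: (-8)(-10) − (-11)(-12) = -52
Σ = -692
Signed area = Σ/2 = -346 (negative ⇒ clockwise traversal).

-346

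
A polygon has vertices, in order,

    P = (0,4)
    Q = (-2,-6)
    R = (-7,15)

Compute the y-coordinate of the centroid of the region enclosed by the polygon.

Apply the shoelace formula. First the cross-terms c_i = x_i·y_{i+1} − x_{i+1}·y_i:
  8, -72, -28  ⇒  2A = -92, A = -46.
Then Σ (y_i + y_{i+1})·c_i = -1196, so ȳ = -1196 / (6·(-46)) = 13/3.

13/3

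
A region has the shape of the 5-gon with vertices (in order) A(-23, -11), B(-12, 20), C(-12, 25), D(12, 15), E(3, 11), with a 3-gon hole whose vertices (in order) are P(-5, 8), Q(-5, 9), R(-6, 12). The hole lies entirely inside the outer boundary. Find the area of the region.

412

Outer boundary:
Apply Gauss's area formula: 2A = Σ (x_i·y_{i+1} − x_{i+1}·y_i), indices taken mod 5.
A→B: (-23)(20) − (-12)(-11) = -592
B→C: (-12)(25) − (-12)(20) = -60
C→D: (-12)(15) − (12)(25) = -480
D→E: (12)(11) − (3)(15) = 87
E→A: (3)(-11) − (-23)(11) = 220
Σ = -825
Area = |Σ|/2 = 412.5.
Hole:
Apply the surveyor's formula: 2A = Σ (x_i·y_{i+1} − x_{i+1}·y_i), indices taken mod 3.
Cross-terms: -5, -6, 12  ⇒  Σ = 1
Area = |Σ|/2 = 0.5.
Net area = 412.5 − 0.5 = 412.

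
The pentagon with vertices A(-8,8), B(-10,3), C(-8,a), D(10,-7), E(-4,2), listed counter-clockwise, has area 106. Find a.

Write out the shoelace sum; only the two edges meeting at C involve a:
2·Area = [((-10)·a − (-8)·3) + ((-8)·(-7) − 10·a)] + 32
       = -20·a + 112 = 212
⇒ a = -5.

-5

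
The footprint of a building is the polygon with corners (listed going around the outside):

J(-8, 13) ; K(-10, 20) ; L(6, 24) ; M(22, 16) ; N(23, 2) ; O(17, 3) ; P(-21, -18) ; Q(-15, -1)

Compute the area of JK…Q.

Apply Gauss's area formula: 2A = Σ (x_i·y_{i+1} − x_{i+1}·y_i), indices taken mod 8.
J→K: (-8)(20) − (-10)(13) = -30
K→L: (-10)(24) − (6)(20) = -360
L→M: (6)(16) − (22)(24) = -432
M→N: (22)(2) − (23)(16) = -324
N→O: (23)(3) − (17)(2) = 35
O→P: (17)(-18) − (-21)(3) = -243
P→Q: (-21)(-1) − (-15)(-18) = -249
Q→J: (-15)(13) − (-8)(-1) = -203
Σ = -1806
Area = |Σ|/2 = 903.

903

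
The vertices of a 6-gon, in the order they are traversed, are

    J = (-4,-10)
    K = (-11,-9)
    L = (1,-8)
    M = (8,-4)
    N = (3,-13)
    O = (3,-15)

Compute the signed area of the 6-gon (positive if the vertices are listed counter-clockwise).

Apply Gauss's area formula: 2A = Σ (x_i·y_{i+1} − x_{i+1}·y_i), indices taken mod 6.
Σ = (-74) + (97) + (60) + (-92) + (-6) + (-90) = -105
Signed area = Σ/2 = -52.5 (negative ⇒ clockwise traversal).

-52.5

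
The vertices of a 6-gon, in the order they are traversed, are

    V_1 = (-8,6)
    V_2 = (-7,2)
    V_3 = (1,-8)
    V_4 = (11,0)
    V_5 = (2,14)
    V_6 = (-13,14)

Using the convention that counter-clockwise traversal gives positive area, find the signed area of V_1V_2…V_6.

283

Cross-terms: 26, 54, 88, 154, 210, 34  ⇒  Σ = 566
Signed area = Σ/2 = 283 (positive ⇒ counter-clockwise traversal).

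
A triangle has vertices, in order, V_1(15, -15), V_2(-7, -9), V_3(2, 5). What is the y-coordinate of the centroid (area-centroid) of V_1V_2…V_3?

Apply the shoelace (surveyor's) formula. First the cross-terms c_i = x_i·y_{i+1} − x_{i+1}·y_i:
  -240, -17, -105  ⇒  2A = -362, A = -181.
Then Σ (y_i + y_{i+1})·c_i = 6878, so ȳ = 6878 / (6·(-181)) = -19/3.

-19/3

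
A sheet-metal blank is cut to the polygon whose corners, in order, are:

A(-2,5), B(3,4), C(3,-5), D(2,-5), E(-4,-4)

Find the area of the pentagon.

Apply Gauss's area formula: 2A = Σ (x_i·y_{i+1} − x_{i+1}·y_i), indices taken mod 5.
Σ = (-23) + (-27) + (-5) + (-28) + (-28) = -111
Area = |Σ|/2 = 55.5.

55.5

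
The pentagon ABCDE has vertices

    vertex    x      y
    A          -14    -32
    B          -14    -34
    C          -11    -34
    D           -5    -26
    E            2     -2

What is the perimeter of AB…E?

|AB| = √((0)² + (-2)²) = √4 = 2
|BC| = √((3)² + (0)²) = √9 = 3
|CD| = √((6)² + (8)²) = √100 = 10
|DE| = √((7)² + (24)²) = √625 = 25
|EA| = √((-16)² + (-30)²) = √1156 = 34
Perimeter = 2 + 3 + 10 + 25 + 34 = 74.

74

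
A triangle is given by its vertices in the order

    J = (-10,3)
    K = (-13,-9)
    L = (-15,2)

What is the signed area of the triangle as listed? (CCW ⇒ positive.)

-28.5

Σ = (129) + (-161) + (-25) = -57
Signed area = Σ/2 = -28.5 (negative ⇒ clockwise traversal).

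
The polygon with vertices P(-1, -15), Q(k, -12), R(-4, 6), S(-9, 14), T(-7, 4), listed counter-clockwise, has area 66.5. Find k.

The doubled signed area Σ (x_i y_{i+1} − x_{i+1} y_i) is linear in k.
With k=0 it equals 133; the coefficient of k is 21 (from the two edges through Q).
So 21·k + 133 = 2·66.5 = 133 ⇒ k = 0.

0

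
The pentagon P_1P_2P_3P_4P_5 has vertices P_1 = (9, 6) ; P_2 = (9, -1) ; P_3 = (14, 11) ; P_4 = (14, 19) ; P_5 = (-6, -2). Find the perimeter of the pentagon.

74

|P_1P_2| = √((0)² + (-7)²) = √49 = 7
|P_2P_3| = √((5)² + (12)²) = √169 = 13
|P_3P_4| = √((0)² + (8)²) = √64 = 8
|P_4P_5| = √((-20)² + (-21)²) = √841 = 29
|P_5P_1| = √((15)² + (8)²) = √289 = 17
Perimeter = 7 + 13 + 8 + 29 + 17 = 74.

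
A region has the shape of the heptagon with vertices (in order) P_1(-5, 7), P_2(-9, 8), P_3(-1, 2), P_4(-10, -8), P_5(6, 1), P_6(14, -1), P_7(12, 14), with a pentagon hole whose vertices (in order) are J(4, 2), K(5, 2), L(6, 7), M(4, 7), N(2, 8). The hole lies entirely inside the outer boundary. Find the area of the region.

198

Outer boundary:
Apply Gauss's area formula: 2A = Σ (x_i·y_{i+1} − x_{i+1}·y_i), indices taken mod 7.
P_1→P_2: (-5)(8) − (-9)(7) = 23
P_2→P_3: (-9)(2) − (-1)(8) = -10
P_3→P_4: (-1)(-8) − (-10)(2) = 28
P_4→P_5: (-10)(1) − (6)(-8) = 38
P_5→P_6: (6)(-1) − (14)(1) = -20
P_6→P_7: (14)(14) − (12)(-1) = 208
P_7→P_1: (12)(7) − (-5)(14) = 154
Σ = 421
Area = |Σ|/2 = 210.5.
Hole:
Apply Gauss's area formula: 2A = Σ (x_i·y_{i+1} − x_{i+1}·y_i), indices taken mod 5.
Σ = (-2) + (23) + (14) + (18) + (-28) = 25
Area = |Σ|/2 = 12.5.
Net area = 210.5 − 12.5 = 198.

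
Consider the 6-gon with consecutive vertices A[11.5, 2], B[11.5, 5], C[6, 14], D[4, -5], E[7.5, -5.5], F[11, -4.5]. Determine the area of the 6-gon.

97.75

Apply the shoelace formula: 2A = Σ (x_i·y_{i+1} − x_{i+1}·y_i), indices taken mod 6.
Σ = (34.5) + (131) + (-86) + (15.5) + (26.75) + (73.75) = 195.5
Area = |Σ|/2 = 97.75.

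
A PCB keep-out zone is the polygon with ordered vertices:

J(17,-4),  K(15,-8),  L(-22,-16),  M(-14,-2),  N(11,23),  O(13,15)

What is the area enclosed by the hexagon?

706.5

Apply the surveyor's formula: 2A = Σ (x_i·y_{i+1} − x_{i+1}·y_i), indices taken mod 6.
J→K: (17)(-8) − (15)(-4) = -76
K→L: (15)(-16) − (-22)(-8) = -416
L→M: (-22)(-2) − (-14)(-16) = -180
M→N: (-14)(23) − (11)(-2) = -300
N→O: (11)(15) − (13)(23) = -134
O→J: (13)(-4) − (17)(15) = -307
Σ = -1413
Area = |Σ|/2 = 706.5.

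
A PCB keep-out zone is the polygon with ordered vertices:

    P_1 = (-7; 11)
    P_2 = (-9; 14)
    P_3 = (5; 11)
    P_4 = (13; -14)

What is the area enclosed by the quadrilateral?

Apply the shoelace formula: 2A = Σ (x_i·y_{i+1} − x_{i+1}·y_i), indices taken mod 4.
Σ = (1) + (-169) + (-213) + (45) = -336
Area = |Σ|/2 = 168.

168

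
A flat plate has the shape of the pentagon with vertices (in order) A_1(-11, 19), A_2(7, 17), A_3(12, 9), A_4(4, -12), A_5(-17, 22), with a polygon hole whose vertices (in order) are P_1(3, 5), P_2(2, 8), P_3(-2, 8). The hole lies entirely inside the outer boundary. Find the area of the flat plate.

413

Outer boundary:
Apply the surveyor's formula: 2A = Σ (x_i·y_{i+1} − x_{i+1}·y_i), indices taken mod 5.
A_1→A_2: (-11)(17) − (7)(19) = -320
A_2→A_3: (7)(9) − (12)(17) = -141
A_3→A_4: (12)(-12) − (4)(9) = -180
A_4→A_5: (4)(22) − (-17)(-12) = -116
A_5→A_1: (-17)(19) − (-11)(22) = -81
Σ = -838
Area = |Σ|/2 = 419.
Hole:
Apply the shoelace (surveyor's) formula: 2A = Σ (x_i·y_{i+1} − x_{i+1}·y_i), indices taken mod 3.
Cross-terms: 14, 32, -34  ⇒  Σ = 12
Area = |Σ|/2 = 6.
Net area = 419 − 6 = 413.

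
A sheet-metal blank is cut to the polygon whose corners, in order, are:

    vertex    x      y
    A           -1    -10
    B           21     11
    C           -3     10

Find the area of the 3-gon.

Apply the shoelace (surveyor's) formula: 2A = Σ (x_i·y_{i+1} − x_{i+1}·y_i), indices taken mod 3.
Cross-terms: 199, 243, 40  ⇒  Σ = 482
Area = |Σ|/2 = 241.

241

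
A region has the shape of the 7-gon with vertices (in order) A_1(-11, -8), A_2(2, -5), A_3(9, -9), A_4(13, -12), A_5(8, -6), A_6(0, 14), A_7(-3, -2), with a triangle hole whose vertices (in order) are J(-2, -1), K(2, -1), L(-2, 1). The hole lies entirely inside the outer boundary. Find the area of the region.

136.5

Outer boundary:
Apply the shoelace (surveyor's) formula: 2A = Σ (x_i·y_{i+1} − x_{i+1}·y_i), indices taken mod 7.
Σ = (71) + (27) + (9) + (18) + (112) + (42) + (2) = 281
Area = |Σ|/2 = 140.5.
Hole:
Apply the shoelace (surveyor's) formula: 2A = Σ (x_i·y_{i+1} − x_{i+1}·y_i), indices taken mod 3.
Cross-terms: 4, 0, 4  ⇒  Σ = 8
Area = |Σ|/2 = 4.
Net area = 140.5 − 4 = 136.5.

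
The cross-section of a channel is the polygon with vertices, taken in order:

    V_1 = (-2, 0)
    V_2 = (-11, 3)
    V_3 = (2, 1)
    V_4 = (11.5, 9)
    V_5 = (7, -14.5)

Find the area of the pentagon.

137.625

Apply Gauss's area formula: 2A = Σ (x_i·y_{i+1} − x_{i+1}·y_i), indices taken mod 5.
Σ = (-6) + (-17) + (6.5) + (-229.75) + (-29) = -275.25
Area = |Σ|/2 = 137.625.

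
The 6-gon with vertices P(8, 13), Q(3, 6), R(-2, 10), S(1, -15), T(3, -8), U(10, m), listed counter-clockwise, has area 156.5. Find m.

Write out the shoelace sum; only the two edges meeting at U involve m:
2·Area = [(3·m − 10·(-8)) + (10·13 − 8·m)] + 108
       = -5·m + 318 = 313
⇒ m = 1.

1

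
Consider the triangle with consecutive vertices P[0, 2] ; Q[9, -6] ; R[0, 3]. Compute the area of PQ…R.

P→Q: (0)(-6) − (9)(2) = -18
Q→R: (9)(3) − (0)(-6) = 27
R→P: (0)(2) − (0)(3) = 0
Σ = 9
Area = |Σ|/2 = 4.5.

4.5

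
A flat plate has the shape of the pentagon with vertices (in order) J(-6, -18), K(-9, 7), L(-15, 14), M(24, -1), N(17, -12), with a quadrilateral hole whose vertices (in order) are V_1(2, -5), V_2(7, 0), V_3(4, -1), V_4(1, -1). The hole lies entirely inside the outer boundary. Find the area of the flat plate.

Outer boundary:
Apply Gauss's area formula: 2A = Σ (x_i·y_{i+1} − x_{i+1}·y_i), indices taken mod 5.
Σ = (-204) + (-21) + (-321) + (-271) + (-378) = -1195
Area = |Σ|/2 = 597.5.
Hole:
V_1→V_2: (2)(0) − (7)(-5) = 35
V_2→V_3: (7)(-1) − (4)(0) = -7
V_3→V_4: (4)(-1) − (1)(-1) = -3
V_4→V_1: (1)(-5) − (2)(-1) = -3
Σ = 22
Area = |Σ|/2 = 11.
Net area = 597.5 − 11 = 586.5.

586.5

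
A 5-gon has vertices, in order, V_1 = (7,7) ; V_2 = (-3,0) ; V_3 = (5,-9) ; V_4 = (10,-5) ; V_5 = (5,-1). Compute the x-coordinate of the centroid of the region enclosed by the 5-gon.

Apply Gauss's area formula. First the cross-terms c_i = x_i·y_{i+1} − x_{i+1}·y_i:
  21, 27, 65, 15, 42  ⇒  2A = 170, A = 85.
Then Σ (x_i + x_{i+1})·c_i = 1842, so x̄ = 1842 / (6·85) = 307/85.

307/85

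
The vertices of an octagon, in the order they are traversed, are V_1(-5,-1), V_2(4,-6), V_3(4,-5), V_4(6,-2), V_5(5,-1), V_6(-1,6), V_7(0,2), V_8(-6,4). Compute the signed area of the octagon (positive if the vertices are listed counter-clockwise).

64.5

Σ = (34) + (4) + (22) + (4) + (29) + (-2) + (12) + (26) = 129
Signed area = Σ/2 = 64.5 (positive ⇒ counter-clockwise traversal).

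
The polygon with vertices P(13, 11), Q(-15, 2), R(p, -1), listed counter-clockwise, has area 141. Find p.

Write out the shoelace sum; only the two edges meeting at R involve p:
2·Area = [((-15)·(-1) − p·2) + (p·11 − 13·(-1))] + 191
       = 9·p + 219 = 282
⇒ p = 7.

7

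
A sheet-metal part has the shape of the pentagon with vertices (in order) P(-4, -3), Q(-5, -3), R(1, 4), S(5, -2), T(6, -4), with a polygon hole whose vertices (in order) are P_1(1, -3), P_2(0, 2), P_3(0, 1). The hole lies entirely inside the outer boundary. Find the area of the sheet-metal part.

Outer boundary:
Cross-terms: -3, -17, -22, -8, -34  ⇒  Σ = -84
Area = |Σ|/2 = 42.
Hole:
Apply the shoelace formula: 2A = Σ (x_i·y_{i+1} − x_{i+1}·y_i), indices taken mod 3.
P_1→P_2: (1)(2) − (0)(-3) = 2
P_2→P_3: (0)(1) − (0)(2) = 0
P_3→P_1: (0)(-3) − (1)(1) = -1
Σ = 1
Area = |Σ|/2 = 0.5.
Net area = 42 − 0.5 = 41.5.

41.5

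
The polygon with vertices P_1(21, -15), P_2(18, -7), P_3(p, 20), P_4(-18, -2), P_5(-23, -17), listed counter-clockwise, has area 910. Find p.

The doubled signed area Σ (x_i y_{i+1} − x_{i+1} y_i) is linear in p.
With p=0 it equals 1805; the coefficient of p is 5 (from the two edges through P_3).
So 5·p + 1805 = 2·910 = 1820 ⇒ p = 3.

3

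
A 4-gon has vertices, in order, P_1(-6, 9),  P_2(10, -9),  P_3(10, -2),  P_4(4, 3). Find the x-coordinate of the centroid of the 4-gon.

Apply the surveyor's formula. First the cross-terms c_i = x_i·y_{i+1} − x_{i+1}·y_i:
  -36, 70, 38, 54  ⇒  2A = 126, A = 63.
Then Σ (x_i + x_{i+1})·c_i = 1680, so x̄ = 1680 / (6·63) = 40/9.

40/9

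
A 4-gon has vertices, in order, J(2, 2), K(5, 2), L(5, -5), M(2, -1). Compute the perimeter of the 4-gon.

|JK| = √((3)² + (0)²) = √9 = 3
|KL| = √((0)² + (-7)²) = √49 = 7
|LM| = √((-3)² + (4)²) = √25 = 5
|MJ| = √((0)² + (3)²) = √9 = 3
Perimeter = 3 + 7 + 5 + 3 = 18.

18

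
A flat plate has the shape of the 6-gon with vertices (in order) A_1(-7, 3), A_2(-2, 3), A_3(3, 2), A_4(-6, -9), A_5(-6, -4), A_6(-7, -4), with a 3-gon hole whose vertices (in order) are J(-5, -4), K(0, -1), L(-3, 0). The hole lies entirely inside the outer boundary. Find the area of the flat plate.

56

Outer boundary:
Apply the shoelace (surveyor's) formula: 2A = Σ (x_i·y_{i+1} − x_{i+1}·y_i), indices taken mod 6.
Σ = (-15) + (-13) + (-15) + (-30) + (-4) + (-49) = -126
Area = |Σ|/2 = 63.
Hole:
J→K: (-5)(-1) − (0)(-4) = 5
K→L: (0)(0) − (-3)(-1) = -3
L→J: (-3)(-4) − (-5)(0) = 12
Σ = 14
Area = |Σ|/2 = 7.
Net area = 63 − 7 = 56.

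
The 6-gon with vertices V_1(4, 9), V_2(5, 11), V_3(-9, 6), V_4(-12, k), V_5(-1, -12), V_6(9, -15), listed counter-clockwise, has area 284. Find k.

The doubled signed area Σ (x_i y_{i+1} − x_{i+1} y_i) is linear in k.
With k=0 it equals 608; the coefficient of k is -8 (from the two edges through V_4).
So -8·k + 608 = 2·284 = 568 ⇒ k = 5.

5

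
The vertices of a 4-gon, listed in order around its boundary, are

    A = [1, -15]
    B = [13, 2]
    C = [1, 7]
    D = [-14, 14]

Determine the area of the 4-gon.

Apply the shoelace (surveyor's) formula: 2A = Σ (x_i·y_{i+1} − x_{i+1}·y_i), indices taken mod 4.
A→B: (1)(2) − (13)(-15) = 197
B→C: (13)(7) − (1)(2) = 89
C→D: (1)(14) − (-14)(7) = 112
D→A: (-14)(-15) − (1)(14) = 196
Σ = 594
Area = |Σ|/2 = 297.

297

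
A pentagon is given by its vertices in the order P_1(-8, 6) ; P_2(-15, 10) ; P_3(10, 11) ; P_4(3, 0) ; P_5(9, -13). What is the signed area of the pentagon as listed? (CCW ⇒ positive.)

Σ = (10) + (-265) + (-33) + (-39) + (-50) = -377
Signed area = Σ/2 = -188.5 (negative ⇒ clockwise traversal).

-188.5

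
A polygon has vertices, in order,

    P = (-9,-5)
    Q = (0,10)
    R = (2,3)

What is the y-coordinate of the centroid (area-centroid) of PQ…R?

8/3

Apply the shoelace formula. First the cross-terms c_i = x_i·y_{i+1} − x_{i+1}·y_i:
  -90, -20, 17  ⇒  2A = -93, A = -46.5.
Then Σ (y_i + y_{i+1})·c_i = -744, so ȳ = -744 / (6·(-46.5)) = 8/3.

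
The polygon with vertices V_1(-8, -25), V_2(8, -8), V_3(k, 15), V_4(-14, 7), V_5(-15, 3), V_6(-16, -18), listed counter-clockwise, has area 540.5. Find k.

The doubled signed area Σ (x_i y_{i+1} − x_{i+1} y_i) is linear in k.
With k=0 it equals 1231; the coefficient of k is 15 (from the two edges through V_3).
So 15·k + 1231 = 2·540.5 = 1081 ⇒ k = -10.

-10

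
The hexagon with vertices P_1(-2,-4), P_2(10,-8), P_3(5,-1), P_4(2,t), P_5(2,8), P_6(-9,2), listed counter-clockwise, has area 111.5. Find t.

1

Write out the shoelace sum; only the two edges meeting at P_4 involve t:
2·Area = [(5·t − 2·(-1)) + (2·8 − 2·t)] + 202
       = 3·t + 220 = 223
⇒ t = 1.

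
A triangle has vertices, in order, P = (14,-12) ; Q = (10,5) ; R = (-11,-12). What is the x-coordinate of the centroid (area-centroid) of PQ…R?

Apply Gauss's area formula. First the cross-terms c_i = x_i·y_{i+1} − x_{i+1}·y_i:
  190, -65, 300  ⇒  2A = 425, A = 212.5.
Then Σ (x_i + x_{i+1})·c_i = 5525, so x̄ = 5525 / (6·212.5) = 13/3.

13/3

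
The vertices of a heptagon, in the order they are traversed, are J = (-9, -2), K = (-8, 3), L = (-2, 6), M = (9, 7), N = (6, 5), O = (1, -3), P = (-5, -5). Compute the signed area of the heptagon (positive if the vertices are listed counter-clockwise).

Apply the shoelace (surveyor's) formula: 2A = Σ (x_i·y_{i+1} − x_{i+1}·y_i), indices taken mod 7.
Cross-terms: -43, -42, -68, 3, -23, -20, -35  ⇒  Σ = -228
Signed area = Σ/2 = -114 (negative ⇒ clockwise traversal).

-114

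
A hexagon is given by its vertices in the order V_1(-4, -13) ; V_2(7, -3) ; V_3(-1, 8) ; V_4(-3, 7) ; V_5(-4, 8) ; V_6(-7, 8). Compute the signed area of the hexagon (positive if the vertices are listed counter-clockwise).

Cross-terms: 103, 53, 17, 4, 24, 123  ⇒  Σ = 324
Signed area = Σ/2 = 162 (positive ⇒ counter-clockwise traversal).

162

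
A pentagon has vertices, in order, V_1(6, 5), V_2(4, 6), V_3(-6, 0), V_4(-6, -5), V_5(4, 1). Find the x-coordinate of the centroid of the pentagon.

-16/33

Apply Gauss's area formula. First the cross-terms c_i = x_i·y_{i+1} − x_{i+1}·y_i:
  16, 36, 30, 14, 14  ⇒  2A = 110, A = 55.
Then Σ (x_i + x_{i+1})·c_i = -160, so x̄ = -160 / (6·55) = -16/33.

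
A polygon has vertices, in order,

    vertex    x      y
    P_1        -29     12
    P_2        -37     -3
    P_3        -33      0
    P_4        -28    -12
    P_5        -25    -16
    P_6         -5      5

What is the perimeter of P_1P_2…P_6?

|P_1P_2| = √((-8)² + (-15)²) = √289 = 17
|P_2P_3| = √((4)² + (3)²) = √25 = 5
|P_3P_4| = √((5)² + (-12)²) = √169 = 13
|P_4P_5| = √((3)² + (-4)²) = √25 = 5
|P_5P_6| = √((20)² + (21)²) = √841 = 29
|P_6P_1| = √((-24)² + (7)²) = √625 = 25
Perimeter = 17 + 5 + 13 + 5 + 29 + 25 = 94.

94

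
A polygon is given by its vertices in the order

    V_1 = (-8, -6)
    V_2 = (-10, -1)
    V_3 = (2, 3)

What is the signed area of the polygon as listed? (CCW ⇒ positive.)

Apply the shoelace formula: 2A = Σ (x_i·y_{i+1} − x_{i+1}·y_i), indices taken mod 3.
Cross-terms: -52, -28, 12  ⇒  Σ = -68
Signed area = Σ/2 = -34 (negative ⇒ clockwise traversal).

-34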